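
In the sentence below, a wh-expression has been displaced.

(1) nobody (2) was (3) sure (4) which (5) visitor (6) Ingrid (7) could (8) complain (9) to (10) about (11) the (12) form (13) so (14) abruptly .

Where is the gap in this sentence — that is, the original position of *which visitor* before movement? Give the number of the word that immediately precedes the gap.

9

Pre-movement form: Ingrid could complain to which visitor about the form so abruptly.
'which visitor' is the object of the preposition 'to'. Wh-movement fronts it, leaving a gap right after 'to':
Nobody was sure which visitor Ingrid could complain to ___ about the form so abruptly.
'to' is word 9.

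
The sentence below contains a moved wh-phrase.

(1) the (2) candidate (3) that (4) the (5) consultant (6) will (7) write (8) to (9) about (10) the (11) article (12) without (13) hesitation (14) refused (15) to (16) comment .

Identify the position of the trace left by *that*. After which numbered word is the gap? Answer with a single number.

'that' functions as the object of the preposition 'to'. It moves to the left edge, and the trace sits right after 'to':
The candidate that the consultant will write to ___ about the article without hesitation refused to comment.
'to' is word 8.

8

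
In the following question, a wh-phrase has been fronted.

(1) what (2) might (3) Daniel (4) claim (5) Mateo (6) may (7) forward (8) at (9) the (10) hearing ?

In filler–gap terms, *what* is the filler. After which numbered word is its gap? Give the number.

7

Before movement: Daniel might claim Mateo may forward what at the hearing.
'what' is the direct object of 'forward'. Fronting leaves a gap immediately after 'forward':
What might Daniel claim Mateo may forward ___ at the hearing?
'forward' is word 7.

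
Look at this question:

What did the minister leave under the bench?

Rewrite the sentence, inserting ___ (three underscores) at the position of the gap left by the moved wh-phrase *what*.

What did the minister leave ___ under the bench?

Before movement: The minister did leave what under the bench.
The filler 'what' is interpreted as the direct object of 'leave'. The gap is right after 'leave'.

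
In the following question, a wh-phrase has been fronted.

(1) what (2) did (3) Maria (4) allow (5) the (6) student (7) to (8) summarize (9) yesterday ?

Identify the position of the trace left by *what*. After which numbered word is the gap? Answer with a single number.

Underlying clause: Maria did allow the student to summarize what yesterday.
The filler 'what' is interpreted as the direct object of 'summarize'. Wh-movement fronts it, leaving a gap right after 'summarize':
What did Maria allow the student to summarize ___ yesterday?
'summarize' is word 8.

8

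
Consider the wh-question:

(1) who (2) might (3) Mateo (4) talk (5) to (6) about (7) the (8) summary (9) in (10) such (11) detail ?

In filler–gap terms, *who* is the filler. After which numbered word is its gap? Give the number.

Underlying clause: Mateo might talk to who about the summary in such detail.
'who' is the object of the preposition 'to'. Wh-movement fronts it, leaving a gap right after 'to':
Who might Mateo talk to ___ about the summary in such detail?
'to' is word 5.

5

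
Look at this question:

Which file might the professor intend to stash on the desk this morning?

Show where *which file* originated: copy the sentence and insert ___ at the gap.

Underlying clause: The professor might intend to stash which file on the desk this morning.
'which file' functions as the direct object of 'stash'. The gap is right after 'stash'.

Which file might the professor intend to stash ___ on the desk this morning?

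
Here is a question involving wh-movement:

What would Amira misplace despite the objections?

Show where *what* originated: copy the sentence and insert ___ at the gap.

What would Amira misplace ___ despite the objections?

Underlying clause: Amira would misplace what despite the objections.
'what' functions as the direct object of 'misplace'. The gap is right after 'misplace'.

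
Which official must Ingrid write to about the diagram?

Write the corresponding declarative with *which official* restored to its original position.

The filler 'which official' is interpreted as the object of the preposition 'to'. It moves to the left edge, and the trace sits right after 'to':
Which official must Ingrid write to ___ about the diagram?

Ingrid must write to which official about the diagram.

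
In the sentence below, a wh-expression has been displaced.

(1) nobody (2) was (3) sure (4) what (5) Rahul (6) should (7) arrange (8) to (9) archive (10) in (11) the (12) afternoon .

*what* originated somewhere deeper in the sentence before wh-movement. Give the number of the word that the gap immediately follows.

In situ: Rahul should arrange to archive what in the afternoon.
The filler 'what' is interpreted as the direct object of 'archive'. It moves to the left edge, and the trace sits right after 'archive':
Nobody was sure what Rahul should arrange to archive ___ in the afternoon.
'archive' is word 9.

9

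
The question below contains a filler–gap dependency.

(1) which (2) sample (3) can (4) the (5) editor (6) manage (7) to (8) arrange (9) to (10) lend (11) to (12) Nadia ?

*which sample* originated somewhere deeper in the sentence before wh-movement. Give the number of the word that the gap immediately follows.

10

Underlying clause: The editor can manage to arrange to lend which sample to Nadia.
'which sample' is the direct object of 'lend'. It moves to the left edge, and the trace sits right after 'lend':
Which sample can the editor manage to arrange to lend ___ to Nadia?
'lend' is word 10.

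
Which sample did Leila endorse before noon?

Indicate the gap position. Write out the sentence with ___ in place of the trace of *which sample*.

Which sample did Leila endorse ___ before noon?

Pre-movement form: Leila did endorse which sample before noon.
'which sample' functions as the direct object of 'endorse'. The gap is right after 'endorse'.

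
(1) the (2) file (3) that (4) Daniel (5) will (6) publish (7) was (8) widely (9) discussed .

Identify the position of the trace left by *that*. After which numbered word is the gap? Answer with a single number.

'that' is the direct object of 'publish'. Wh-movement fronts it, leaving a gap right after 'publish':
The file that Daniel will publish ___ was widely discussed.
'publish' is word 6.

6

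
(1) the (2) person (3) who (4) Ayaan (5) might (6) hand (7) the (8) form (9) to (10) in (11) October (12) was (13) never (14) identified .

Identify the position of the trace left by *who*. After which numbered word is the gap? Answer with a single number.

9

The filler 'who' is interpreted as the object of the preposition 'to' (recipient of 'hand'). Fronting leaves a gap immediately after 'to':
The person who Ayaan might hand the form to ___ in October was never identified.
'to' is word 9.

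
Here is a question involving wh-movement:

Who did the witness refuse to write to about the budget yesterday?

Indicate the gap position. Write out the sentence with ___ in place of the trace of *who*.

Underlying clause: The witness did refuse to write to who about the budget yesterday.
'who' functions as the object of the preposition 'to'. The gap is right after 'to'.

Who did the witness refuse to write to ___ about the budget yesterday?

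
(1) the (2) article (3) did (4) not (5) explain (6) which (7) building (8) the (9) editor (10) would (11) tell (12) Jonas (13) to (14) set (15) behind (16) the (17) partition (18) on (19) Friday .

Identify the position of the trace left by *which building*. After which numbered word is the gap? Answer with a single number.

Before movement: The editor would tell Jonas to set which building behind the partition on Friday.
'which building' is the direct object of 'set'. Wh-movement fronts it, leaving a gap right after 'set':
The article did not explain which building the editor would tell Jonas to set ___ behind the partition on Friday.
'set' is word 14.

14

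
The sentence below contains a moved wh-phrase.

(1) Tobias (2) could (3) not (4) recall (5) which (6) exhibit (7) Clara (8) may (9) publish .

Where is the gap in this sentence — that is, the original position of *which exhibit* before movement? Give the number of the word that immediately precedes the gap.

Underlying clause: Clara may publish which exhibit.
'which exhibit' is the direct object of 'publish'. Fronting leaves a gap immediately after 'publish':
Tobias could not recall which exhibit Clara may publish ___.
'publish' is word 9.

9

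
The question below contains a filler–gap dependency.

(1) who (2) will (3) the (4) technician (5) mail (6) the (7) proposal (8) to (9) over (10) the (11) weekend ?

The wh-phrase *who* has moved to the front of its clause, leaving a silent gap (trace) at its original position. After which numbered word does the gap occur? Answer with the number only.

8

Pre-movement form: The technician will mail the proposal to who over the weekend.
'who' functions as the object of the preposition 'to' (recipient of 'mail'). Fronting leaves a gap immediately after 'to':
Who will the technician mail the proposal to ___ over the weekend?
'to' is word 8.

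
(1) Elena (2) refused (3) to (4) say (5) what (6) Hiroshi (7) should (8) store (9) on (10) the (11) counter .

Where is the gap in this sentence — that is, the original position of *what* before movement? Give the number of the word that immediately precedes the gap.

Pre-movement form: Hiroshi should store what on the counter.
'what' is the direct object of 'store'. Fronting leaves a gap immediately after 'store':
Elena refused to say what Hiroshi should store ___ on the counter.
'store' is word 8.

8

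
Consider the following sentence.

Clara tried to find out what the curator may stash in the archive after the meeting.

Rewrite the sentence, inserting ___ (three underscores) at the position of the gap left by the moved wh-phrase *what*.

Clara tried to find out what the curator may stash ___ in the archive after the meeting.

Pre-movement form: The curator may stash what in the archive after the meeting.
'what' functions as the direct object of 'stash'. The gap is right after 'stash'.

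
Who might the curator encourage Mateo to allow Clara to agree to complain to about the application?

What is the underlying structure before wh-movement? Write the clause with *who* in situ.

The curator might encourage Mateo to allow Clara to agree to complain to who about the application.

'who' is the object of the preposition 'to'. Fronting leaves a gap immediately after 'to':
Who might the curator encourage Mateo to allow Clara to agree to complain to ___ about the application?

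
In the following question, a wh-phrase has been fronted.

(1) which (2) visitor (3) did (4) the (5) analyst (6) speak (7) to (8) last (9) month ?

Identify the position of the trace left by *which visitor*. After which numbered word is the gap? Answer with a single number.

7

Pre-movement form: The analyst did speak to which visitor last month.
'which visitor' is the object of the preposition 'to'. Wh-movement fronts it, leaving a gap right after 'to':
Which visitor did the analyst speak to ___ last month?
'to' is word 7.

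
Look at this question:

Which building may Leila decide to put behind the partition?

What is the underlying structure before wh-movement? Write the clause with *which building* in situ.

Leila may decide to put which building behind the partition.

The filler 'which building' is interpreted as the direct object of 'put'. Fronting leaves a gap immediately after 'put':
Which building may Leila decide to put ___ behind the partition?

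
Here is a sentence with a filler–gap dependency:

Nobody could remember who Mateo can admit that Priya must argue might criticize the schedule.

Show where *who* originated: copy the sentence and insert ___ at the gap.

Nobody could remember who Mateo can admit that Priya must argue ___ might criticize the schedule.

Before movement: Mateo can admit that Priya must argue who might criticize the schedule.
The filler 'who' is interpreted as the subject of the clause embedded under 'argue'. The gap is right after 'argue'.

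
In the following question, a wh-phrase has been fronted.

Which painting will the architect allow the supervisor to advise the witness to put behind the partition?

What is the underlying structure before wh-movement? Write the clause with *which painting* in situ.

'which painting' functions as the direct object of 'put'. It moves to the left edge, and the trace sits right after 'put':
Which painting will the architect allow the supervisor to advise the witness to put ___ behind the partition?

The architect will allow the supervisor to advise the witness to put which painting behind the partition.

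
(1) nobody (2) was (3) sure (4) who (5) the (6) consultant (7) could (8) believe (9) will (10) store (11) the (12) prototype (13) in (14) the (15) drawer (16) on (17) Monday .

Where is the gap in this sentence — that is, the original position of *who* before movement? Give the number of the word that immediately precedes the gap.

8

Pre-movement form: The consultant could believe who will store the prototype in the drawer on Monday.
The filler 'who' is interpreted as the subject of the clause embedded under 'believe'. It moves to the left edge, and the trace sits right after 'believe':
Nobody was sure who the consultant could believe ___ will store the prototype in the drawer on Monday.
'believe' is word 8.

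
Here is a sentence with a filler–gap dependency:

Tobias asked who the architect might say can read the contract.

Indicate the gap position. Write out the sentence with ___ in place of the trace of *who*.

Tobias asked who the architect might say ___ can read the contract.

Underlying clause: The architect might say who can read the contract.
'who' functions as the subject of the clause embedded under 'say'. The gap is right after 'say'.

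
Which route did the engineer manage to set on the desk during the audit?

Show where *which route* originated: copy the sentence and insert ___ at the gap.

Before movement: The engineer did manage to set which route on the desk during the audit.
The filler 'which route' is interpreted as the direct object of 'set'. The gap is right after 'set'.

Which route did the engineer manage to set ___ on the desk during the audit?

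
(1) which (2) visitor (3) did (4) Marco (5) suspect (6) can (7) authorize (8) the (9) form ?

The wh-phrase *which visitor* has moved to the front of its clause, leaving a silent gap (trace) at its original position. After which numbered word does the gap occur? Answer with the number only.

5

Before movement: Marco did suspect which visitor can authorize the form.
'which visitor' functions as the subject of the clause embedded under 'suspect'. Wh-movement fronts it, leaving a gap right after 'suspect':
Which visitor did Marco suspect ___ can authorize the form?
'suspect' is word 5.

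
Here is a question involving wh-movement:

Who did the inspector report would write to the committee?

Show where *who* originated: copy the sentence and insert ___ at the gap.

Before movement: The inspector did report who would write to the committee.
'who' functions as the subject of the clause embedded under 'report'. The gap is right after 'report'.

Who did the inspector report ___ would write to the committee?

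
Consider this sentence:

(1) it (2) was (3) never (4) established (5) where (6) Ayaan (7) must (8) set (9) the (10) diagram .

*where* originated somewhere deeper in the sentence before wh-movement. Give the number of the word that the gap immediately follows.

Underlying clause: Ayaan must set the diagram where.
'where' functions as the locative complement of 'set'. Fronting leaves a gap immediately after 'diagram':
It was never established where Ayaan must set the diagram ___.
'diagram' is word 10.

10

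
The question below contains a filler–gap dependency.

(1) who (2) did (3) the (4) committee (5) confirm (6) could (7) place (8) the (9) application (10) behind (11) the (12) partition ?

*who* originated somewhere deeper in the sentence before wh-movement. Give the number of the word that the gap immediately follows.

In situ: The committee did confirm who could place the application behind the partition.
The filler 'who' is interpreted as the subject of the clause embedded under 'confirm'. Fronting leaves a gap immediately after 'confirm':
Who did the committee confirm ___ could place the application behind the partition?
'confirm' is word 5.

5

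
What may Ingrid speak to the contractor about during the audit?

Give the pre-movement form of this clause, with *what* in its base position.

The filler 'what' is interpreted as the object of the preposition 'about'. Wh-movement fronts it, leaving a gap right after 'about':
What may Ingrid speak to the contractor about ___ during the audit?

Ingrid may speak to the contractor about what during the audit.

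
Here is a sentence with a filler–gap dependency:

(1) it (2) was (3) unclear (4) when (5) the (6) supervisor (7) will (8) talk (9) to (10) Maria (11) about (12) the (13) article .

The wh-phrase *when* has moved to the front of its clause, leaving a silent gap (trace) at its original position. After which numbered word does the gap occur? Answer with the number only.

Underlying clause: The supervisor will talk to Maria about the article when.
'when' functions as the temporal adjunct. It moves to the left edge, and the trace sits right after 'article':
It was unclear when the supervisor will talk to Maria about the article ___.
'article' is word 13.

13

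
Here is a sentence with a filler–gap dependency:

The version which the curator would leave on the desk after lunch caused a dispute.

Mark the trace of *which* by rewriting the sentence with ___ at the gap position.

'which' is the direct object of 'leave'. The gap is right after 'leave'.

The version which the curator would leave ___ on the desk after lunch caused a dispute.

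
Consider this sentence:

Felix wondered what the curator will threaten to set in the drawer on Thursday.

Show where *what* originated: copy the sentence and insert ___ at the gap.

Felix wondered what the curator will threaten to set ___ in the drawer on Thursday.

Underlying clause: The curator will threaten to set what in the drawer on Thursday.
The filler 'what' is interpreted as the direct object of 'set'. The gap is right after 'set'.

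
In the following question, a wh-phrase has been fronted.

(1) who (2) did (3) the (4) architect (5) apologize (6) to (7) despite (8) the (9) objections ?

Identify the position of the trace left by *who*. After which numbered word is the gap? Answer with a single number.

In situ: The architect did apologize to who despite the objections.
'who' functions as the object of the preposition 'to'. It moves to the left edge, and the trace sits right after 'to':
Who did the architect apologize to ___ despite the objections?
'to' is word 6.

6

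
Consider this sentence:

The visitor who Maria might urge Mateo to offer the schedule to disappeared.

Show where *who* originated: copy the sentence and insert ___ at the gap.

'who' is the object of the preposition 'to' (recipient of 'offer'). The gap is right after 'to'.

The visitor who Maria might urge Mateo to offer the schedule to ___ disappeared.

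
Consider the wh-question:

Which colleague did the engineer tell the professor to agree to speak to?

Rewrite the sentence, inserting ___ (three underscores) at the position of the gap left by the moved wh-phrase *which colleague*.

In situ: The engineer did tell the professor to agree to speak to which colleague.
'which colleague' is the object of the preposition 'to'. The gap is right after 'to'.

Which colleague did the engineer tell the professor to agree to speak to ___?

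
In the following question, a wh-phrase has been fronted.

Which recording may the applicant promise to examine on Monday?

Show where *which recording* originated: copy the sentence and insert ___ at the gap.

Pre-movement form: The applicant may promise to examine which recording on Monday.
'which recording' is the direct object of 'examine'. The gap is right after 'examine'.

Which recording may the applicant promise to examine ___ on Monday?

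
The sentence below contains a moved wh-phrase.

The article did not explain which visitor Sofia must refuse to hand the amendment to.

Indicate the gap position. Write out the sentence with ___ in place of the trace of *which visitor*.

The article did not explain which visitor Sofia must refuse to hand the amendment to ___.

Underlying clause: Sofia must refuse to hand the amendment to which visitor.
'which visitor' is the object of the preposition 'to' (recipient of 'hand'). The gap is right after 'to'.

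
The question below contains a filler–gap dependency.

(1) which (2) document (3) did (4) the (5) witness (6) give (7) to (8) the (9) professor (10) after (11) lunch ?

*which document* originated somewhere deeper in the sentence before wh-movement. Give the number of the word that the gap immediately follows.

6

Before movement: The witness did give which document to the professor after lunch.
'which document' is the direct object of 'give'. It moves to the left edge, and the trace sits right after 'give':
Which document did the witness give ___ to the professor after lunch?
'give' is word 6.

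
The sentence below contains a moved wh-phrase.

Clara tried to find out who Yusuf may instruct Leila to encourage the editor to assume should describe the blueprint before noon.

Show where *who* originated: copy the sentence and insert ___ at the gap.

Pre-movement form: Yusuf may instruct Leila to encourage the editor to assume who should describe the blueprint before noon.
'who' is the subject of the clause embedded under 'assume'. The gap is right after 'assume'.

Clara tried to find out who Yusuf may instruct Leila to encourage the editor to assume ___ should describe the blueprint before noon.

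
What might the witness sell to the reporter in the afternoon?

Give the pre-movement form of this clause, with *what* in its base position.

The witness might sell what to the reporter in the afternoon.

'what' functions as the direct object of 'sell'. Fronting leaves a gap immediately after 'sell':
What might the witness sell ___ to the reporter in the afternoon?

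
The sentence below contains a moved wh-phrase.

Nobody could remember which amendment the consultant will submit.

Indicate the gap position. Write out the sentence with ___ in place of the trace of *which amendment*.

In situ: The consultant will submit which amendment.
'which amendment' functions as the direct object of 'submit'. The gap is right after 'submit'.

Nobody could remember which amendment the consultant will submit ___.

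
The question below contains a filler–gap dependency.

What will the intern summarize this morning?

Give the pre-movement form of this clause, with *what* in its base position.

The intern will summarize what this morning.

'what' is the direct object of 'summarize'. Fronting leaves a gap immediately after 'summarize':
What will the intern summarize ___ this morning?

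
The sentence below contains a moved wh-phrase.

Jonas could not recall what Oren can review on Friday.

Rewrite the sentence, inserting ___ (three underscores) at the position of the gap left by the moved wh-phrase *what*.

Jonas could not recall what Oren can review ___ on Friday.

Before movement: Oren can review what on Friday.
The filler 'what' is interpreted as the direct object of 'review'. The gap is right after 'review'.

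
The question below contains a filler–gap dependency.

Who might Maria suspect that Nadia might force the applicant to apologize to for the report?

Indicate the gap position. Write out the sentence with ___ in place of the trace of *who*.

Pre-movement form: Maria might suspect that Nadia might force the applicant to apologize to who for the report.
'who' is the object of the preposition 'to'. The gap is right after 'to'.

Who might Maria suspect that Nadia might force the applicant to apologize to ___ for the report?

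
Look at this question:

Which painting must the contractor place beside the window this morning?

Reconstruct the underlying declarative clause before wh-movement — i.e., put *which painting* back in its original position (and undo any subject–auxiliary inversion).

The contractor must place which painting beside the window this morning.

The filler 'which painting' is interpreted as the direct object of 'place'. It moves to the left edge, and the trace sits right after 'place':
Which painting must the contractor place ___ beside the window this morning?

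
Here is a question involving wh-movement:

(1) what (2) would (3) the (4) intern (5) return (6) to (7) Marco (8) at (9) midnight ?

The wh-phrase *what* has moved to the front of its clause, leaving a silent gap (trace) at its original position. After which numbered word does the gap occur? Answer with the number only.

In situ: The intern would return what to Marco at midnight.
'what' is the direct object of 'return'. It moves to the left edge, and the trace sits right after 'return':
What would the intern return ___ to Marco at midnight?
'return' is word 5.

5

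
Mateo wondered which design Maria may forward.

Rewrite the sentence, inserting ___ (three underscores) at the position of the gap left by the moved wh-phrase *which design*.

Pre-movement form: Maria may forward which design.
'which design' functions as the direct object of 'forward'. The gap is right after 'forward'.

Mateo wondered which design Maria may forward ___.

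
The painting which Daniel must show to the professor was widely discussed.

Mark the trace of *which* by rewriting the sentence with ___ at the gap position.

The painting which Daniel must show ___ to the professor was widely discussed.

'which' is the direct object of 'show'. The gap is right after 'show'.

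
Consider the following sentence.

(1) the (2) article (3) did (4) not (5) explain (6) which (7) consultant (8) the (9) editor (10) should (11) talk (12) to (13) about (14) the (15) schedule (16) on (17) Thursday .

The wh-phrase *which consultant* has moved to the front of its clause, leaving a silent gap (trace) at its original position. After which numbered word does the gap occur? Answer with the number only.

In situ: The editor should talk to which consultant about the schedule on Thursday.
'which consultant' functions as the object of the preposition 'to'. Wh-movement fronts it, leaving a gap right after 'to':
The article did not explain which consultant the editor should talk to ___ about the schedule on Thursday.
'to' is word 12.

12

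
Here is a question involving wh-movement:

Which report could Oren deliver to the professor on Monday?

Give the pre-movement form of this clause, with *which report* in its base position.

'which report' functions as the direct object of 'deliver'. Fronting leaves a gap immediately after 'deliver':
Which report could Oren deliver ___ to the professor on Monday?

Oren could deliver which report to the professor on Monday.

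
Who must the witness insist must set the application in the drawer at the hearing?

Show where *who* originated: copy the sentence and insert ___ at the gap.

In situ: The witness must insist who must set the application in the drawer at the hearing.
'who' functions as the subject of the clause embedded under 'insist'. The gap is right after 'insist'.

Who must the witness insist ___ must set the application in the drawer at the hearing?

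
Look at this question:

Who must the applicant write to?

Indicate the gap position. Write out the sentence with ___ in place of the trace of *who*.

In situ: The applicant must write to who.
'who' is the object of the preposition 'to'. The gap is right after 'to'.

Who must the applicant write to ___?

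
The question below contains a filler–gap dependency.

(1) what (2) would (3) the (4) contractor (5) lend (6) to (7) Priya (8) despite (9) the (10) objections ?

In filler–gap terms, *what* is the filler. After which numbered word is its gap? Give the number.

5

Before movement: The contractor would lend what to Priya despite the objections.
'what' is the direct object of 'lend'. It moves to the left edge, and the trace sits right after 'lend':
What would the contractor lend ___ to Priya despite the objections?
'lend' is word 5.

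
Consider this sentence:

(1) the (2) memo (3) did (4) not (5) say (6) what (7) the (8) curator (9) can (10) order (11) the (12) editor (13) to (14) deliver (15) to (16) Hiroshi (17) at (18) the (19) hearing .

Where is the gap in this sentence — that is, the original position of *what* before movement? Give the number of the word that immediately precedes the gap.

Before movement: The curator can order the editor to deliver what to Hiroshi at the hearing.
The filler 'what' is interpreted as the direct object of 'deliver'. Wh-movement fronts it, leaving a gap right after 'deliver':
The memo did not say what the curator can order the editor to deliver ___ to Hiroshi at the hearing.
'deliver' is word 14.

14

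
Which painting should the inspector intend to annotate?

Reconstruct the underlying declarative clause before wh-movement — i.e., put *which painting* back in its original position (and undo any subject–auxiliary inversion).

The inspector should intend to annotate which painting.

'which painting' functions as the direct object of 'annotate'. Fronting leaves a gap immediately after 'annotate':
Which painting should the inspector intend to annotate ___?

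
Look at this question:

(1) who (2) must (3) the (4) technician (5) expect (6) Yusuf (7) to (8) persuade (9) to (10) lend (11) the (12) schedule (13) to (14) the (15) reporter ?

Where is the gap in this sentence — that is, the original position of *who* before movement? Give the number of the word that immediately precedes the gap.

Before movement: The technician must expect Yusuf to persuade who to lend the schedule to the reporter.
'who' is the direct object of 'persuade'. Fronting leaves a gap immediately after 'persuade':
Who must the technician expect Yusuf to persuade ___ to lend the schedule to the reporter?
'persuade' is word 8.

8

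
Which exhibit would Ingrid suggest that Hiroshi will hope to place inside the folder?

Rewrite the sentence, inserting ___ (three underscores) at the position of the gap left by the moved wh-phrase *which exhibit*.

Which exhibit would Ingrid suggest that Hiroshi will hope to place ___ inside the folder?

In situ: Ingrid would suggest that Hiroshi will hope to place which exhibit inside the folder.
The filler 'which exhibit' is interpreted as the direct object of 'place'. The gap is right after 'place'.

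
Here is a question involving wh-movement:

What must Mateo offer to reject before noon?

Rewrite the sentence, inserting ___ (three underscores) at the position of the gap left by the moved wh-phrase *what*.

What must Mateo offer to reject ___ before noon?

Before movement: Mateo must offer to reject what before noon.
'what' functions as the direct object of 'reject'. The gap is right after 'reject'.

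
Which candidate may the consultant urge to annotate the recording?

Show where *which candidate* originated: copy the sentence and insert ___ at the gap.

Which candidate may the consultant urge ___ to annotate the recording?

Pre-movement form: The consultant may urge which candidate to annotate the recording.
'which candidate' is the direct object of 'urge'. The gap is right after 'urge'.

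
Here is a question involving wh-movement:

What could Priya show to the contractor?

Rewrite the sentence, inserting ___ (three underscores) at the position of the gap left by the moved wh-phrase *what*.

What could Priya show ___ to the contractor?

In situ: Priya could show what to the contractor.
The filler 'what' is interpreted as the direct object of 'show'. The gap is right after 'show'.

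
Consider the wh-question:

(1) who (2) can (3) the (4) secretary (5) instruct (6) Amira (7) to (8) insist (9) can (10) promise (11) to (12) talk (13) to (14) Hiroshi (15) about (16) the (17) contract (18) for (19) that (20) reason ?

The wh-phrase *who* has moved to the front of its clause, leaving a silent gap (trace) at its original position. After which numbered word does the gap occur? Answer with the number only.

Underlying clause: The secretary can instruct Amira to insist who can promise to talk to Hiroshi about the contract for that reason.
The filler 'who' is interpreted as the subject of the clause embedded under 'insist'. Wh-movement fronts it, leaving a gap right after 'insist':
Who can the secretary instruct Amira to insist ___ can promise to talk to Hiroshi about the contract for that reason?
'insist' is word 8.

8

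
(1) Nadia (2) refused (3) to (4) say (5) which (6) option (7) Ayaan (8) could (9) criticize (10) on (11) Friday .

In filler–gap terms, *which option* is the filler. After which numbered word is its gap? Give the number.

Pre-movement form: Ayaan could criticize which option on Friday.
The filler 'which option' is interpreted as the direct object of 'criticize'. Wh-movement fronts it, leaving a gap right after 'criticize':
Nadia refused to say which option Ayaan could criticize ___ on Friday.
'criticize' is word 9.

9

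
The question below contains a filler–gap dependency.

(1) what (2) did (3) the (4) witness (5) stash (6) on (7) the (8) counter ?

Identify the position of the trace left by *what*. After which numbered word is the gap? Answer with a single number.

5

In situ: The witness did stash what on the counter.
The filler 'what' is interpreted as the direct object of 'stash'. Wh-movement fronts it, leaving a gap right after 'stash':
What did the witness stash ___ on the counter?
'stash' is word 5.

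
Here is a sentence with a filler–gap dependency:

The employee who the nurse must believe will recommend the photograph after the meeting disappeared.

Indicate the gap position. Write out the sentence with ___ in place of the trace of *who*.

The employee who the nurse must believe ___ will recommend the photograph after the meeting disappeared.

'who' functions as the subject of the clause embedded under 'believe'. The gap is right after 'believe'.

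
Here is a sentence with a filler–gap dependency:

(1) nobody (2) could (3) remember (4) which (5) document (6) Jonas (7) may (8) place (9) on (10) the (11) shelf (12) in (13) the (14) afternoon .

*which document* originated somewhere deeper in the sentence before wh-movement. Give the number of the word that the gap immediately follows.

In situ: Jonas may place which document on the shelf in the afternoon.
'which document' functions as the direct object of 'place'. It moves to the left edge, and the trace sits right after 'place':
Nobody could remember which document Jonas may place ___ on the shelf in the afternoon.
'place' is word 8.

8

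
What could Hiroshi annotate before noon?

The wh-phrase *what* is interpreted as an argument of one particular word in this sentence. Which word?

Before movement: Hiroshi could annotate what before noon.
'what' functions as the direct object of 'annotate'. Fronting leaves a gap immediately after 'annotate':
What could Hiroshi annotate ___ before noon?

annotate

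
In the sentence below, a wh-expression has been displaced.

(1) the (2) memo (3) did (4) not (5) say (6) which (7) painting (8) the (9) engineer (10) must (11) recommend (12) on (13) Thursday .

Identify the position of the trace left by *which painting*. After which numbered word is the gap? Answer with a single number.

11

Pre-movement form: The engineer must recommend which painting on Thursday.
The filler 'which painting' is interpreted as the direct object of 'recommend'. Fronting leaves a gap immediately after 'recommend':
The memo did not say which painting the engineer must recommend ___ on Thursday.
'recommend' is word 11.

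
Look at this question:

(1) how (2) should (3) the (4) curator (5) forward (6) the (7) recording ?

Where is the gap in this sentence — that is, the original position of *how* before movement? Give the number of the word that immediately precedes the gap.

7

Pre-movement form: The curator should forward the recording how.
'how' is the manner adjunct. Fronting leaves a gap immediately after 'recording':
How should the curator forward the recording ___?
'recording' is word 7.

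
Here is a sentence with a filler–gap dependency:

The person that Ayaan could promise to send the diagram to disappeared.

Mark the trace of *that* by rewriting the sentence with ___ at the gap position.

'that' functions as the object of the preposition 'to' (recipient of 'send'). The gap is right after 'to'.

The person that Ayaan could promise to send the diagram to ___ disappeared.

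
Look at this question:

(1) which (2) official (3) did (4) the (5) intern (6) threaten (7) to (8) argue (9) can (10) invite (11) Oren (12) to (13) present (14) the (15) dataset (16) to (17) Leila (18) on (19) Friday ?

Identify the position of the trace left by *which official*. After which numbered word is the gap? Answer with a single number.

Before movement: The intern did threaten to argue which official can invite Oren to present the dataset to Leila on Friday.
The filler 'which official' is interpreted as the subject of the clause embedded under 'argue'. Wh-movement fronts it, leaving a gap right after 'argue':
Which official did the intern threaten to argue ___ can invite Oren to present the dataset to Leila on Friday?
'argue' is word 8.

8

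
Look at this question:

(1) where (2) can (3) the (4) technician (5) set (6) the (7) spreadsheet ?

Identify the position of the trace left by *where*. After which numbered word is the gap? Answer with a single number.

Pre-movement form: The technician can set the spreadsheet where.
'where' functions as the locative complement of 'set'. Wh-movement fronts it, leaving a gap right after 'spreadsheet':
Where can the technician set the spreadsheet ___?
'spreadsheet' is word 7.

7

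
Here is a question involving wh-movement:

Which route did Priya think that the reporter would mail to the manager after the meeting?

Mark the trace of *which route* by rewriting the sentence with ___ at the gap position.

Which route did Priya think that the reporter would mail ___ to the manager after the meeting?

In situ: Priya did think that the reporter would mail which route to the manager after the meeting.
'which route' is the direct object of 'mail'. The gap is right after 'mail'.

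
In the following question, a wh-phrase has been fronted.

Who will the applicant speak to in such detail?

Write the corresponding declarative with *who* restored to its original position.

'who' functions as the object of the preposition 'to'. Fronting leaves a gap immediately after 'to':
Who will the applicant speak to ___ in such detail?

The applicant will speak to who in such detail.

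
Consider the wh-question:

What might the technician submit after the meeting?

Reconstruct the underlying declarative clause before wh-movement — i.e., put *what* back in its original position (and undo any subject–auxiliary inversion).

The technician might submit what after the meeting.

The filler 'what' is interpreted as the direct object of 'submit'. It moves to the left edge, and the trace sits right after 'submit':
What might the technician submit ___ after the meeting?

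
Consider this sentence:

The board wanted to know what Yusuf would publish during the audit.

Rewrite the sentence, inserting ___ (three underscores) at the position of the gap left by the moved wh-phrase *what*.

The board wanted to know what Yusuf would publish ___ during the audit.

In situ: Yusuf would publish what during the audit.
'what' functions as the direct object of 'publish'. The gap is right after 'publish'.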